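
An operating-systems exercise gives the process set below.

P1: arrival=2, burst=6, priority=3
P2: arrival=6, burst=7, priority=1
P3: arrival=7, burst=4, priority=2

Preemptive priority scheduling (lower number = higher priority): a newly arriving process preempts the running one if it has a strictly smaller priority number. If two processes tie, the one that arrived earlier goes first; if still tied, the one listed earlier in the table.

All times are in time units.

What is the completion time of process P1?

Gantt: | idle 0-2 | P1 2-6 | P2 6-13 | P3 13-17 | P1 17-19 |
Completion: P1=19  P2=13  P3=17
Turnaround (C−A): P1=17  P2=7  P3=10

19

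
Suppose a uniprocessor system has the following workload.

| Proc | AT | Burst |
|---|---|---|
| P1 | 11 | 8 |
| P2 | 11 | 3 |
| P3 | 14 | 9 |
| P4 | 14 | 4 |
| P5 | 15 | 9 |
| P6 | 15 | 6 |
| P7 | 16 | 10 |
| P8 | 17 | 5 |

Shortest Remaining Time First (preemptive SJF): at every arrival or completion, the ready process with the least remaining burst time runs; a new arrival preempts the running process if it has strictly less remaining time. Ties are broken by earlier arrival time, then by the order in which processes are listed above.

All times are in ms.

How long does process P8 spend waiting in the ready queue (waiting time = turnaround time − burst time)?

Gantt: | idle 0-11 | P2 11-14 | P4 14-18 | P8 18-23 | P6 23-29 | P1 29-37 | P3 37-46 | P5 46-55 | P7 55-65 |
Completion: P1=37  P2=14  P3=46  P4=18  P5=55  P6=29  P7=65  P8=23
Turnaround (C−A): P1=26  P2=3  P3=32  P4=4  P5=40  P6=14  P7=49  P8=6
Waiting(P8) = turnaround − burst = 6 − 5 = 1

1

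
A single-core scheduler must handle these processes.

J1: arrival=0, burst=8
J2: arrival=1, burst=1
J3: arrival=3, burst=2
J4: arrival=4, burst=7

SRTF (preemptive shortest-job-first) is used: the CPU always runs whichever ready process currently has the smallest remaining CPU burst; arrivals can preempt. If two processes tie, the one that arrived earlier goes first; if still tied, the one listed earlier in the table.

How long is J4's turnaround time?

14

Timeline: | J1 0-1 | J2 1-2 | J1 2-3 | J3 3-5 | J1 5-11 | J4 11-18 |
Completion: J1=11  J2=2  J3=5  J4=18
Turnaround(J4) = completion − arrival = 18 − 4 = 14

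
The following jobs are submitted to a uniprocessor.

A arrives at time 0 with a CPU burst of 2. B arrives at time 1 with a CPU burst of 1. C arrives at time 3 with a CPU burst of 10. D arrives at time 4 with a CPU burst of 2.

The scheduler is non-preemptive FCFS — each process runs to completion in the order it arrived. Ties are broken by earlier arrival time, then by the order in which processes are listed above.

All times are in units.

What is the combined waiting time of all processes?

Timeline: | A 0-2 | B 2-3 | C 3-13 | D 13-15 |
Completion: A=2  B=3  C=13  D=15
Turnaround (C−A): A=2  B=2  C=10  D=11
Waiting = turnaround − burst: A=0, B=1, C=0, D=9
Total waiting = 0 + 1 + 0 + 9 = 10

10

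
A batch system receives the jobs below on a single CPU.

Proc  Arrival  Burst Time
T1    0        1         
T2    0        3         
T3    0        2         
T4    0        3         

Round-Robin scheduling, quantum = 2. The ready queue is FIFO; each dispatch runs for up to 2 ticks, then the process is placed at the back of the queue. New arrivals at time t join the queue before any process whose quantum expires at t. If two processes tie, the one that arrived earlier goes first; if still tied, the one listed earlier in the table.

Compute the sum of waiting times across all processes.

14

Schedule: | T1 0-1 | T2 1-3 | T3 3-5 | T4 5-7 | T2 7-8 | T4 8-9 |
Completion: T1=1  T2=8  T3=5  T4=9
Turnaround (C−A): T1=1  T2=8  T3=5  T4=9
Waiting = turnaround − burst: T1=0, T2=5, T3=3, T4=6
Total waiting = 0 + 5 + 3 + 6 = 14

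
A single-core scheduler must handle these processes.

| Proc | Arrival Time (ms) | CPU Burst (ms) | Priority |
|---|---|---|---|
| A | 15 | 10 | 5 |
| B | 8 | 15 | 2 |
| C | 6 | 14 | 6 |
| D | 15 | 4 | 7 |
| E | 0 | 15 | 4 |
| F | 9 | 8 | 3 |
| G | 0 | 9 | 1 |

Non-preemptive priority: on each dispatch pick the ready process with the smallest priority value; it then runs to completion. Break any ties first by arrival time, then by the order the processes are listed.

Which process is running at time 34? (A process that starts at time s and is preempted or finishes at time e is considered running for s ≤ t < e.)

E

Timeline: | G 0-9 | B 9-24 | F 24-32 | E 32-47 | A 47-57 | C 57-71 | D 71-75 |
Completion: A=57  B=24  C=71  D=75  E=47  F=32  G=9
Turnaround (C−A): A=42  B=16  C=65  D=60  E=47  F=23  G=9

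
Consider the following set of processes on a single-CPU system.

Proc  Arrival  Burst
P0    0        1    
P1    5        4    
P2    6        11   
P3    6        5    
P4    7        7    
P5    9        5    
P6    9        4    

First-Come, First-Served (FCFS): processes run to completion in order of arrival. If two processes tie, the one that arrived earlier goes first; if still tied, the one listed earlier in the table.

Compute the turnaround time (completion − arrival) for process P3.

Gantt: | P0 0-1 | idle 1-5 | P1 5-9 | P2 9-20 | P3 20-25 | P4 25-32 | P5 32-37 | P6 37-41 |
Completion: P0=1  P1=9  P2=20  P3=25  P4=32  P5=37  P6=41
Turnaround (C−A): P0=1  P1=4  P2=14  P3=19  P4=25  P5=28  P6=32
Turnaround(P3) = completion − arrival = 25 − 6 = 19

19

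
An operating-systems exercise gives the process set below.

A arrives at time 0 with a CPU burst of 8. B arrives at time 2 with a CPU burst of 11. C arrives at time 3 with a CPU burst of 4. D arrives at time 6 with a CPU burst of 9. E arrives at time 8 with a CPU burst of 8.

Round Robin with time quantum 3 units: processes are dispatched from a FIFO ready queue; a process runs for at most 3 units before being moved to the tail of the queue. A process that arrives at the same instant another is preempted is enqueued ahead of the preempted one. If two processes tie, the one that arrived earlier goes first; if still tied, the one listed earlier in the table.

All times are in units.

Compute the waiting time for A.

Schedule: | A 0-3 | B 3-6 | C 6-9 | A 9-12 | D 12-15 | B 15-18 | E 18-21 | C 21-22 | A 22-24 | D 24-27 | B 27-30 | E 30-33 | D 33-36 | B 36-38 | E 38-40 |
Completion: A=24  B=38  C=22  D=36  E=40
Waiting(A) = turnaround − burst = 24 − 8 = 16

16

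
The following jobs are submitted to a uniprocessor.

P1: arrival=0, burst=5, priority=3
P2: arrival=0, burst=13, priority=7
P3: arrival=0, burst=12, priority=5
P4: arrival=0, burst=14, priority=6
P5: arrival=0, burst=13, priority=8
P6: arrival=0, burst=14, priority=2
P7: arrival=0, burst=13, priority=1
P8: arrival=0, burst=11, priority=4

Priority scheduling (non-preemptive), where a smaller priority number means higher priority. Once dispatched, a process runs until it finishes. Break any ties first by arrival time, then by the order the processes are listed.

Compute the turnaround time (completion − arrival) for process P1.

32

Timeline: | P7 0-13 | P6 13-27 | P1 27-32 | P8 32-43 | P3 43-55 | P4 55-69 | P2 69-82 | P5 82-95 |
Completion: P1=32  P2=82  P3=55  P4=69  P5=95  P6=27  P7=13  P8=43
Turnaround(P1) = completion − arrival = 32 − 0 = 32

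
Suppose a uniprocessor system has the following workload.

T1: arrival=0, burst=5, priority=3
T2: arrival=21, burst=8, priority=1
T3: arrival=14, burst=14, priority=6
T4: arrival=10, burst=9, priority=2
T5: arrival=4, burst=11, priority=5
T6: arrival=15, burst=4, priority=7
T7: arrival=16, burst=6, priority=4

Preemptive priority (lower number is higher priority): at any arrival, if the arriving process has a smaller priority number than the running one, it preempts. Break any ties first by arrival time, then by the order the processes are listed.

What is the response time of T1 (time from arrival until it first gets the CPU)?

Schedule: | T1 0-5 | T5 5-10 | T4 10-19 | T7 19-21 | T2 21-29 | T7 29-33 | T5 33-39 | T3 39-53 | T6 53-57 |
Completion: T1=5  T2=29  T3=53  T4=19  T5=39  T6=57  T7=33
Response(T1) = first start − arrival = 0 − 0 = 0

0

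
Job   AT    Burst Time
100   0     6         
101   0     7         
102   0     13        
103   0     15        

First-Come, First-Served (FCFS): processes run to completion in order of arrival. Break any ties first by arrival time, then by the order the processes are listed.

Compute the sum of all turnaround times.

Gantt: | 100 0-6 | 101 6-13 | 102 13-26 | 103 26-41 |
Completion: 100=6  101=13  102=26  103=41
Turnaround = completion − arrival: 100=6, 101=13, 102=26, 103=41
Total turnaround = 6 + 13 + 26 + 41 = 86

86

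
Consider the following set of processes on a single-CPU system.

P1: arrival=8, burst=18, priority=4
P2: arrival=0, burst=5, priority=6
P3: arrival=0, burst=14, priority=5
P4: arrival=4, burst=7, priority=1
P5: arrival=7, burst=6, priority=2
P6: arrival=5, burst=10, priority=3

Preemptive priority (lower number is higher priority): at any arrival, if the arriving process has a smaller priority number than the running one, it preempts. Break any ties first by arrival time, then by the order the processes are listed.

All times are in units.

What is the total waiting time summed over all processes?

Schedule: | P3 0-4 | P4 4-11 | P5 11-17 | P6 17-27 | P1 27-45 | P3 45-55 | P2 55-60 |
Completion: P1=45  P2=60  P3=55  P4=11  P5=17  P6=27
Turnaround (C−A): P1=37  P2=60  P3=55  P4=7  P5=10  P6=22
Waiting = turnaround − burst: P1=19, P2=55, P3=41, P4=0, P5=4, P6=12
Total waiting = 19 + 55 + 41 + 0 + 4 + 12 = 131

131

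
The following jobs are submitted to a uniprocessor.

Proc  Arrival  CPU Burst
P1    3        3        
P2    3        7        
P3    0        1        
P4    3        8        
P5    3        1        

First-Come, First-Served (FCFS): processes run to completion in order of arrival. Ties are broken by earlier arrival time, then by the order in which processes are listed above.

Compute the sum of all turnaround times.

51

Gantt: | P3 0-1 | idle 1-3 | P1 3-6 | P2 6-13 | P4 13-21 | P5 21-22 |
Completion: P1=6  P2=13  P3=1  P4=21  P5=22
Turnaround = completion − arrival: P1=3, P2=10, P3=1, P4=18, P5=19
Total turnaround = 3 + 10 + 1 + 18 + 19 = 51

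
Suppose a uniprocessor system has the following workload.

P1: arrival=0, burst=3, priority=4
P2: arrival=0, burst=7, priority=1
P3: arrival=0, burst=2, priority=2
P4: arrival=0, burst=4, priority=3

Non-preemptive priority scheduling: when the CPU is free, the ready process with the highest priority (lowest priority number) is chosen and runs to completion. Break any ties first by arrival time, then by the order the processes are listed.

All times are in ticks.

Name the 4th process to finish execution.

P1

Gantt: | P2 0-7 | P3 7-9 | P4 9-13 | P1 13-16 |
Completion: P1=16  P2=7  P3=9  P4=13
Turnaround (C−A): P1=16  P2=7  P3=9  P4=13
Finish order: P2 → P3 → P4 → P1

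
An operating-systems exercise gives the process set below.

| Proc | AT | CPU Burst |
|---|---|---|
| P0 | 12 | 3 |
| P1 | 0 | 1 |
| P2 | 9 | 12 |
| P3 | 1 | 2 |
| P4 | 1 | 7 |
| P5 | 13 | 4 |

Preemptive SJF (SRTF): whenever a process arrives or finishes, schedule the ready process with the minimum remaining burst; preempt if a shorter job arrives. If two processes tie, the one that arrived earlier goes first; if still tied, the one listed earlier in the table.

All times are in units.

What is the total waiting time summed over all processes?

12

Schedule: | P1 0-1 | P3 1-3 | P4 3-10 | P2 10-12 | P0 12-15 | P5 15-19 | P2 19-29 |
Completion: P0=15  P1=1  P2=29  P3=3  P4=10  P5=19
Turnaround (C−A): P0=3  P1=1  P2=20  P3=2  P4=9  P5=6
Waiting = turnaround − burst: P0=0, P1=0, P2=8, P3=0, P4=2, P5=2
Total waiting = 0 + 0 + 8 + 0 + 2 + 2 = 12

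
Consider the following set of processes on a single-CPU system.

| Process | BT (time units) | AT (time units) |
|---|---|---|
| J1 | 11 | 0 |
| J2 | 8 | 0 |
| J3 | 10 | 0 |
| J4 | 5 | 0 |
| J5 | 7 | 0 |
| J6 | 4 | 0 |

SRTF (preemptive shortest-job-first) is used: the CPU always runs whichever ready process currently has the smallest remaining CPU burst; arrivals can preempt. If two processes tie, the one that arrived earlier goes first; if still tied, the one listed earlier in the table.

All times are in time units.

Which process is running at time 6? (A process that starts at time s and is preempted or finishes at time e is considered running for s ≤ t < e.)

Timeline: | J6 0-4 | J4 4-9 | J5 9-16 | J2 16-24 | J3 24-34 | J1 34-45 |
Completion: J1=45  J2=24  J3=34  J4=9  J5=16  J6=4

J4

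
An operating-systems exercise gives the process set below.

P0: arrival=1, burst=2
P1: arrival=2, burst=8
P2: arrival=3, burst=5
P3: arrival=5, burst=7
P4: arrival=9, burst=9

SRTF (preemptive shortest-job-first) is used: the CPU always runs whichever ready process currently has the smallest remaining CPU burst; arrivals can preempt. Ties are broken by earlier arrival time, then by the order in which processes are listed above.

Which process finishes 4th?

P1

Schedule: | idle 0-1 | P0 1-3 | P2 3-8 | P3 8-15 | P1 15-23 | P4 23-32 |
Completion: P0=3  P1=23  P2=8  P3=15  P4=32
Finish order: P0 → P2 → P3 → P1 → P4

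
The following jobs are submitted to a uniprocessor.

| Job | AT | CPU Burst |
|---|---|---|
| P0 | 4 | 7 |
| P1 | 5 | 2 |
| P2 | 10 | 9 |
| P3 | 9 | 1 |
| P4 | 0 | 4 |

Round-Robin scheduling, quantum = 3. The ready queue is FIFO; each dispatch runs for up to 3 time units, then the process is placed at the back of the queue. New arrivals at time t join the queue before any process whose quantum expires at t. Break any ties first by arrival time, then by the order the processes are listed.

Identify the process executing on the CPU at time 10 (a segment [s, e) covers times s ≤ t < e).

Schedule: | P4 0-4 | P0 4-7 | P1 7-9 | P0 9-12 | P3 12-13 | P2 13-16 | P0 16-17 | P2 17-23 |
Completion: P0=17  P1=9  P2=23  P3=13  P4=4

P0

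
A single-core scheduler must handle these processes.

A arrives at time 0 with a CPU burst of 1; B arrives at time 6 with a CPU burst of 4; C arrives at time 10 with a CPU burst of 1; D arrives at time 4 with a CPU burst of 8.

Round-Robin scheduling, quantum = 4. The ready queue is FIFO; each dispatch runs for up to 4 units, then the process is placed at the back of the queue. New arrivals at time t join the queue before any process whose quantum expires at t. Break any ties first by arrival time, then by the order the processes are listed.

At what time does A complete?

Schedule: | A 0-1 | idle 1-4 | D 4-8 | B 8-12 | D 12-16 | C 16-17 |
Completion: A=1  B=12  C=17  D=16
Turnaround (C−A): A=1  B=6  C=7  D=12

1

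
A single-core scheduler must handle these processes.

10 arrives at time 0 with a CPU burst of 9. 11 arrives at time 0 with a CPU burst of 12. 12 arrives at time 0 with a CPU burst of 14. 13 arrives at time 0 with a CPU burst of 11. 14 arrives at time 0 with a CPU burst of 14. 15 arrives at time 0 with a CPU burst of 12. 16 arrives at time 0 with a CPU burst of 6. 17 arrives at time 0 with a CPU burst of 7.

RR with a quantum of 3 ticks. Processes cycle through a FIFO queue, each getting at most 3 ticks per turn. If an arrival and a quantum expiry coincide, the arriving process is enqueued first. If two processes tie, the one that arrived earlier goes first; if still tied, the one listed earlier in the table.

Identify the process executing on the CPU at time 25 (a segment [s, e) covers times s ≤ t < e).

10

Gantt: | 10 0-3 | 11 3-6 | 12 6-9 | 13 9-12 | 14 12-15 | 15 15-18 | 16 18-21 | 17 21-24 | 10 24-27 | 11 27-30 | 12 30-33 | 13 33-36 | 14 36-39 | 15 39-42 | 16 42-45 | 17 45-48 | 10 48-51 | 11 51-54 | 12 54-57 | 13 57-60 | 14 60-63 | 15 63-66 | 17 66-67 | 11 67-70 | 12 70-73 | 13 73-75 | 14 75-78 | 15 78-81 | 12 81-83 | 14 83-85 |
Completion: 10=51  11=70  12=83  13=75  14=85  15=81  16=45  17=67
Turnaround (C−A): 10=51  11=70  12=83  13=75  14=85  15=81  16=45  17=67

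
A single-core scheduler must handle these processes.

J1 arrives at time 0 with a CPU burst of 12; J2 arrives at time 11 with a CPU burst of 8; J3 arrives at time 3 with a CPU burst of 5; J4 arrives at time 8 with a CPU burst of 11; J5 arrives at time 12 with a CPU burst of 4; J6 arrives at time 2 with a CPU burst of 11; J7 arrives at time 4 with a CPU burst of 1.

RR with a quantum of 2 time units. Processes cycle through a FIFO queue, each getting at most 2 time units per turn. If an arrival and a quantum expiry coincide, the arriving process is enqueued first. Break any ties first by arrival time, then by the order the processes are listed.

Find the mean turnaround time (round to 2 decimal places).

32.00

Timeline: | J1 0-2 | J6 2-4 | J1 4-6 | J3 6-8 | J7 8-9 | J6 9-11 | J1 11-13 | J4 13-15 | J3 15-17 | J2 17-19 | J6 19-21 | J5 21-23 | J1 23-25 | J4 25-27 | J3 27-28 | J2 28-30 | J6 30-32 | J5 32-34 | J1 34-36 | J4 36-38 | J2 38-40 | J6 40-42 | J1 42-44 | J4 44-46 | J2 46-48 | J6 48-49 | J4 49-52 |
Completion: J1=44  J2=48  J3=28  J4=52  J5=34  J6=49  J7=9
Turnaround times: J1=44, J2=37, J3=25, J4=44, J5=22, J6=47, J7=5
Average turnaround = (44+37+25+44+22+47+5) / 7 = 224/7 = 32.00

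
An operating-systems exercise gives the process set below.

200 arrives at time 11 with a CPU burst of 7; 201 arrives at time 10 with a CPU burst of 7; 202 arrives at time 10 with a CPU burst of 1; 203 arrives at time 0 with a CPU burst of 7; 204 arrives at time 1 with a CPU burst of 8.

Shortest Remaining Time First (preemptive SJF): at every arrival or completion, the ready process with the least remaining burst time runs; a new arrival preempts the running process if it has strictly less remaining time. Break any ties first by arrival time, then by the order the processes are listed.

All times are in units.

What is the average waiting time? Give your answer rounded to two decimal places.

5.00

Schedule: | 203 0-7 | 204 7-10 | 202 10-11 | 204 11-16 | 201 16-23 | 200 23-30 |
Completion: 200=30  201=23  202=11  203=7  204=16
Turnaround (C−A): 200=19  201=13  202=1  203=7  204=15
Waiting times: 200=12, 201=6, 202=0, 203=0, 204=7
Average waiting = (12+6+0+0+7) / 5 = 25/5 = 5.00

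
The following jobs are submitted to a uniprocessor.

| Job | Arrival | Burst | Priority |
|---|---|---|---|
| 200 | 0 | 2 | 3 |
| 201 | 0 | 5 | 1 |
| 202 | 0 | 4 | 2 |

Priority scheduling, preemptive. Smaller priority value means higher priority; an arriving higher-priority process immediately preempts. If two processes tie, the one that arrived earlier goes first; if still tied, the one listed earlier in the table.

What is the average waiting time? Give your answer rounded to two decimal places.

Schedule: | 201 0-5 | 202 5-9 | 200 9-11 |
Completion: 200=11  201=5  202=9
Turnaround (C−A): 200=11  201=5  202=9
Waiting times: 200=9, 201=0, 202=5
Average waiting = (9+0+5) / 3 = 14/3 = 4.67

4.67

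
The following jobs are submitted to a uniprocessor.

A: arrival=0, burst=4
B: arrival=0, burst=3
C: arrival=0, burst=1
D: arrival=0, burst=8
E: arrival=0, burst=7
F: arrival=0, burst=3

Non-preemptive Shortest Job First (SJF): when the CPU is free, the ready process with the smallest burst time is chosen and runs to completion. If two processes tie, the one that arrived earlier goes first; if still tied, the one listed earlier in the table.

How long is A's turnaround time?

11

Schedule: | C 0-1 | B 1-4 | F 4-7 | A 7-11 | E 11-18 | D 18-26 |
Completion: A=11  B=4  C=1  D=26  E=18  F=7
Turnaround(A) = completion − arrival = 11 − 0 = 11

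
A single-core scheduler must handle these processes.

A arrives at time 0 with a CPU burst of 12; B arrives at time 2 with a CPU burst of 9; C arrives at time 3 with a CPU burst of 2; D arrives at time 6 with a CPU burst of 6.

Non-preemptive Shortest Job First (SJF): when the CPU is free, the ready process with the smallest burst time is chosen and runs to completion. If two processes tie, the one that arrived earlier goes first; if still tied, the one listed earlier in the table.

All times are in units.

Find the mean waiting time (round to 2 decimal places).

8.75

Timeline: | A 0-12 | C 12-14 | D 14-20 | B 20-29 |
Completion: A=12  B=29  C=14  D=20
Turnaround (C−A): A=12  B=27  C=11  D=14
Waiting times: A=0, B=18, C=9, D=8
Average waiting = (0+18+9+8) / 4 = 35/4 = 8.75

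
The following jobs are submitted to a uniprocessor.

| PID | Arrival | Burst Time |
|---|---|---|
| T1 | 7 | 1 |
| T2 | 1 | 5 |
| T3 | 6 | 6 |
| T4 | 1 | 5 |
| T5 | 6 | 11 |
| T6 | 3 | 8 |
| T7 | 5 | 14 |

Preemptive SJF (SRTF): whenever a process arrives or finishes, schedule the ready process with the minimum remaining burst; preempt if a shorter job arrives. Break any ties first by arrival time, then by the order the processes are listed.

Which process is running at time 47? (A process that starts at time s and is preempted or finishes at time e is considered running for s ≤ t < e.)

T7

Timeline: | idle 0-1 | T2 1-6 | T4 6-7 | T1 7-8 | T4 8-12 | T3 12-18 | T6 18-26 | T5 26-37 | T7 37-51 |
Completion: T1=8  T2=6  T3=18  T4=12  T5=37  T6=26  T7=51
Turnaround (C−A): T1=1  T2=5  T3=12  T4=11  T5=31  T6=23  T7=46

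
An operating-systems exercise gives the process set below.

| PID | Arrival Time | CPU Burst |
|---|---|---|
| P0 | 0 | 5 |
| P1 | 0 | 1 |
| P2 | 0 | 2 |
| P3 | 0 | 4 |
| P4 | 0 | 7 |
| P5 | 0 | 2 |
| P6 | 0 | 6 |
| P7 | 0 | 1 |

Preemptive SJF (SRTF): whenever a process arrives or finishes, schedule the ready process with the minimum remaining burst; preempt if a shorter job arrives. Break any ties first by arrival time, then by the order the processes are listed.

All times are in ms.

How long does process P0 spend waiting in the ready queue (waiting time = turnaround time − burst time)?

Gantt: | P1 0-1 | P7 1-2 | P2 2-4 | P5 4-6 | P3 6-10 | P0 10-15 | P6 15-21 | P4 21-28 |
Completion: P0=15  P1=1  P2=4  P3=10  P4=28  P5=6  P6=21  P7=2
Turnaround (C−A): P0=15  P1=1  P2=4  P3=10  P4=28  P5=6  P6=21  P7=2
Waiting(P0) = turnaround − burst = 15 − 5 = 10

10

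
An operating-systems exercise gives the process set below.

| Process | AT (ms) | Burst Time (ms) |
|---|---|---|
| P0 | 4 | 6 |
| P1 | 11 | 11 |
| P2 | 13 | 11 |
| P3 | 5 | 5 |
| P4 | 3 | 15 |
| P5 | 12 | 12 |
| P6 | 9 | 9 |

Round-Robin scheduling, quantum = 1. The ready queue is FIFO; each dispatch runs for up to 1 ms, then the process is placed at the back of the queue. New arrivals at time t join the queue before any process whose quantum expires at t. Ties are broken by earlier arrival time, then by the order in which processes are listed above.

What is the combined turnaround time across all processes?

Gantt: | idle 0-3 | P4 3-4 | P0 4-5 | P4 5-6 | P3 6-7 | P0 7-8 | P4 8-9 | P3 9-10 | P0 10-11 | P6 11-12 | P4 12-13 | P3 13-14 | P1 14-15 | P0 15-16 | P5 16-17 | P6 17-18 | P2 18-19 | P4 19-20 | P3 20-21 | P1 21-22 | P0 22-23 | P5 23-24 | P6 24-25 | P2 25-26 | P4 26-27 | P3 27-28 | P1 28-29 | P0 29-30 | P5 30-31 | P6 31-32 | P2 32-33 | P4 33-34 | P1 34-35 | P5 35-36 | P6 36-37 | P2 37-38 | P4 38-39 | P1 39-40 | P5 40-41 | P6 41-42 | P2 42-43 | P4 43-44 | P1 44-45 | P5 45-46 | P6 46-47 | P2 47-48 | P4 48-49 | P1 49-50 | P5 50-51 | P6 51-52 | P2 52-53 | P4 53-54 | P1 54-55 | P5 55-56 | P6 56-57 | P2 57-58 | P4 58-59 | P1 59-60 | P5 60-61 | P2 61-62 | P4 62-63 | P1 63-64 | P5 64-65 | P2 65-66 | P4 66-67 | P1 67-68 | P5 68-69 | P2 69-70 | P4 70-71 | P5 71-72 |
Completion: P0=30  P1=68  P2=70  P3=28  P4=71  P5=72  P6=57
Turnaround = completion − arrival: P0=26, P1=57, P2=57, P3=23, P4=68, P5=60, P6=48
Total turnaround = 26 + 57 + 57 + 23 + 68 + 60 + 48 = 339

339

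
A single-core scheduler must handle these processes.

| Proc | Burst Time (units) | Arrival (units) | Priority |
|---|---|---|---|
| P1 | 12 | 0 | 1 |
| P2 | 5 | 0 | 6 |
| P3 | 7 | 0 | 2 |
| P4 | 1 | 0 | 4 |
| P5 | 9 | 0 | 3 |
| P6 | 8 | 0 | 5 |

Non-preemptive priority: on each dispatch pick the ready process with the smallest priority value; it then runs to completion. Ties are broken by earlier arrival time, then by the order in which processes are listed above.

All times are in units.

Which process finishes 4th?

Gantt: | P1 0-12 | P3 12-19 | P5 19-28 | P4 28-29 | P6 29-37 | P2 37-42 |
Completion: P1=12  P2=42  P3=19  P4=29  P5=28  P6=37
Finish order: P1 → P3 → P5 → P4 → P6 → P2

P4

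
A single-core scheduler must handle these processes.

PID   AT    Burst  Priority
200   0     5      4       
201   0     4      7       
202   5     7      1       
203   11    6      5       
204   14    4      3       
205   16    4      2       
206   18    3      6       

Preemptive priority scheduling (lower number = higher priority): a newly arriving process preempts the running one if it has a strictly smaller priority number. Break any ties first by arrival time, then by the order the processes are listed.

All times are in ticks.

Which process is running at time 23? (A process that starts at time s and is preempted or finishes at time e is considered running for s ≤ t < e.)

Gantt: | 200 0-5 | 202 5-12 | 203 12-14 | 204 14-16 | 205 16-20 | 204 20-22 | 203 22-26 | 206 26-29 | 201 29-33 |
Completion: 200=5  201=33  202=12  203=26  204=22  205=20  206=29

203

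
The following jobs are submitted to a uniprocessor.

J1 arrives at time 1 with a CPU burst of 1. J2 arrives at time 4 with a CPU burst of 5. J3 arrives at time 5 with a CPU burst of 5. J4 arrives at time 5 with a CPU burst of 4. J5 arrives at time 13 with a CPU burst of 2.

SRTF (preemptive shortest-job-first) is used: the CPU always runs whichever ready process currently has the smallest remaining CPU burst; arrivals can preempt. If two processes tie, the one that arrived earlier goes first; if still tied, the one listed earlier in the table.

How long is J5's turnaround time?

2

Timeline: | idle 0-1 | J1 1-2 | idle 2-4 | J2 4-9 | J4 9-13 | J5 13-15 | J3 15-20 |
Completion: J1=2  J2=9  J3=20  J4=13  J5=15
Turnaround (C−A): J1=1  J2=5  J3=15  J4=8  J5=2
Turnaround(J5) = completion − arrival = 15 − 13 = 2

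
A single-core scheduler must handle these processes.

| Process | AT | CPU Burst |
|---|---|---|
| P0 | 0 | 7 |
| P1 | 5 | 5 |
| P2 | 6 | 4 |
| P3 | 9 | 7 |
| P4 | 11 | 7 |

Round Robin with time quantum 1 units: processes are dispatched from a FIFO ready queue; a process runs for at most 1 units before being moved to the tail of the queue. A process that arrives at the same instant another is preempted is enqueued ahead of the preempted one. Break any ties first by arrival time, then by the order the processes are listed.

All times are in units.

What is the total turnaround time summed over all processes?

Gantt: | P0 0-5 | P1 5-6 | P0 6-7 | P2 7-8 | P1 8-9 | P0 9-10 | P2 10-11 | P3 11-12 | P1 12-13 | P4 13-14 | P2 14-15 | P3 15-16 | P1 16-17 | P4 17-18 | P2 18-19 | P3 19-20 | P1 20-21 | P4 21-22 | P3 22-23 | P4 23-24 | P3 24-25 | P4 25-26 | P3 26-27 | P4 27-28 | P3 28-29 | P4 29-30 |
Completion: P0=10  P1=21  P2=19  P3=29  P4=30
Turnaround (C−A): P0=10  P1=16  P2=13  P3=20  P4=19
Turnaround = completion − arrival: P0=10, P1=16, P2=13, P3=20, P4=19
Total turnaround = 10 + 16 + 13 + 20 + 19 = 78

78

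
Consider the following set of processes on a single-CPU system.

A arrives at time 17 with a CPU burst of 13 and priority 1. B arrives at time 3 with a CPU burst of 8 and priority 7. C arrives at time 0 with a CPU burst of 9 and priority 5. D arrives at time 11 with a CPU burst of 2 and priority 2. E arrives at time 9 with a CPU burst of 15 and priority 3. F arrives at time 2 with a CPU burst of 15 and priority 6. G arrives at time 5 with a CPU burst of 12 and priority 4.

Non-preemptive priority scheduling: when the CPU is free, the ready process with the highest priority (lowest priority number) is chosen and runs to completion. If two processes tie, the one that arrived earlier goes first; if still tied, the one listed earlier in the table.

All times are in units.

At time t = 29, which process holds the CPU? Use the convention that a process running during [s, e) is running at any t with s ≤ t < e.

A

Timeline: | C 0-9 | E 9-24 | A 24-37 | D 37-39 | G 39-51 | F 51-66 | B 66-74 |
Completion: A=37  B=74  C=9  D=39  E=24  F=66  G=51
Turnaround (C−A): A=20  B=71  C=9  D=28  E=15  F=64  G=46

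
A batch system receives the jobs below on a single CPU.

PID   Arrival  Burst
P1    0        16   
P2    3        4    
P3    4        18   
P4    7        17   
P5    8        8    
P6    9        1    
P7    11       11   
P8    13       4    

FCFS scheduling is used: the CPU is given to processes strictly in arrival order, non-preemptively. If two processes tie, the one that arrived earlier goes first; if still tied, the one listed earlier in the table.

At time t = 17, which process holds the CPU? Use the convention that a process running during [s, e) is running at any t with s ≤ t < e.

P2

Schedule: | P1 0-16 | P2 16-20 | P3 20-38 | P4 38-55 | P5 55-63 | P6 63-64 | P7 64-75 | P8 75-79 |
Completion: P1=16  P2=20  P3=38  P4=55  P5=63  P6=64  P7=75  P8=79
Turnaround (C−A): P1=16  P2=17  P3=34  P4=48  P5=55  P6=55  P7=64  P8=66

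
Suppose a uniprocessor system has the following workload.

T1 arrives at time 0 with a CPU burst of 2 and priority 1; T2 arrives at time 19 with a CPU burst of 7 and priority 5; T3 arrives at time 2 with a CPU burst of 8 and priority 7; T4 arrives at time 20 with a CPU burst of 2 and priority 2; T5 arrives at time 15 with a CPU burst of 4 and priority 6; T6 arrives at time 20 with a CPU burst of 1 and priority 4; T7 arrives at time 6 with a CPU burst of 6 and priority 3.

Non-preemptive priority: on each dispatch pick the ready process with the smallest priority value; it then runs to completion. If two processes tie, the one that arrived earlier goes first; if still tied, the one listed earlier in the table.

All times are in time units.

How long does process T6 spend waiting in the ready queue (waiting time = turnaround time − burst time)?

2

Schedule: | T1 0-2 | T3 2-10 | T7 10-16 | T5 16-20 | T4 20-22 | T6 22-23 | T2 23-30 |
Completion: T1=2  T2=30  T3=10  T4=22  T5=20  T6=23  T7=16
Turnaround (C−A): T1=2  T2=11  T3=8  T4=2  T5=5  T6=3  T7=10
Waiting(T6) = turnaround − burst = 3 − 1 = 2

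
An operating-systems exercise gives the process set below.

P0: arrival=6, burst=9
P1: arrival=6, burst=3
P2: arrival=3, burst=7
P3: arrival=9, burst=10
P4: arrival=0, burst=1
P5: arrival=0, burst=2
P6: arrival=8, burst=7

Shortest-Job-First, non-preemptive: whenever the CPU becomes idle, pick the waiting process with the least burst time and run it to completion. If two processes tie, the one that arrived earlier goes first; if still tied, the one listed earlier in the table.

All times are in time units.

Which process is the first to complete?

Timeline: | P4 0-1 | P5 1-3 | P2 3-10 | P1 10-13 | P6 13-20 | P0 20-29 | P3 29-39 |
Completion: P0=29  P1=13  P2=10  P3=39  P4=1  P5=3  P6=20
Finish order: P4 → P5 → P2 → P1 → P6 → P0 → P3

P4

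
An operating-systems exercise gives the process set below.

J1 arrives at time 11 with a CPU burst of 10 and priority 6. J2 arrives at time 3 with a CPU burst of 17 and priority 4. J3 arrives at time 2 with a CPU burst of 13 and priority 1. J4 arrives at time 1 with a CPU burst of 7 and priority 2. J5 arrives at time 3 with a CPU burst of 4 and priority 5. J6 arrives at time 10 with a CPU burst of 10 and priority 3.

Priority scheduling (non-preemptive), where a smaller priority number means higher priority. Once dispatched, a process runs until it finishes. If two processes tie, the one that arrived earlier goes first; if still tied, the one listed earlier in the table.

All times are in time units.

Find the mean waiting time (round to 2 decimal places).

Gantt: | idle 0-1 | J4 1-8 | J3 8-21 | J6 21-31 | J2 31-48 | J5 48-52 | J1 52-62 |
Completion: J1=62  J2=48  J3=21  J4=8  J5=52  J6=31
Turnaround (C−A): J1=51  J2=45  J3=19  J4=7  J5=49  J6=21
Waiting times: J1=41, J2=28, J3=6, J4=0, J5=45, J6=11
Average waiting = (41+28+6+0+45+11) / 6 = 131/6 = 21.83

21.83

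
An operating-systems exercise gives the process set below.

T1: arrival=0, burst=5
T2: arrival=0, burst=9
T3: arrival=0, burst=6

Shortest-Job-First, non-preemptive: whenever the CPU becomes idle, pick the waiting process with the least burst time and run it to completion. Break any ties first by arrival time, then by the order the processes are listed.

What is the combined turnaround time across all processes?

Schedule: | T1 0-5 | T3 5-11 | T2 11-20 |
Completion: T1=5  T2=20  T3=11
Turnaround (C−A): T1=5  T2=20  T3=11
Turnaround = completion − arrival: T1=5, T2=20, T3=11
Total turnaround = 5 + 20 + 11 = 36

36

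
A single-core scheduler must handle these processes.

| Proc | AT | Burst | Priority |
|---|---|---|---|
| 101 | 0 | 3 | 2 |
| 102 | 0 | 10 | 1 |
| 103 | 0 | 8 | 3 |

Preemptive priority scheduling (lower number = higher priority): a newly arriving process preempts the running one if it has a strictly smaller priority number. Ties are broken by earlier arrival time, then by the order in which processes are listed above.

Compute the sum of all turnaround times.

44

Gantt: | 102 0-10 | 101 10-13 | 103 13-21 |
Completion: 101=13  102=10  103=21
Turnaround (C−A): 101=13  102=10  103=21
Turnaround = completion − arrival: 101=13, 102=10, 103=21
Total turnaround = 13 + 10 + 21 = 44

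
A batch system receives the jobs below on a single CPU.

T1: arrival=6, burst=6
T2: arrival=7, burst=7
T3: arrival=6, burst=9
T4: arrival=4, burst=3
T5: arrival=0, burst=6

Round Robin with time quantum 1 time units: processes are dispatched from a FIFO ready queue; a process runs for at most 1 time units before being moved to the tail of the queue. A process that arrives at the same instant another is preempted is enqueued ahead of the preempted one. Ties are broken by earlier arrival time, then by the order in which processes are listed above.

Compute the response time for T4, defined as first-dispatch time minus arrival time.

0

Gantt: | T5 0-4 | T4 4-5 | T5 5-6 | T4 6-7 | T1 7-8 | T3 8-9 | T5 9-10 | T2 10-11 | T4 11-12 | T1 12-13 | T3 13-14 | T2 14-15 | T1 15-16 | T3 16-17 | T2 17-18 | T1 18-19 | T3 19-20 | T2 20-21 | T1 21-22 | T3 22-23 | T2 23-24 | T1 24-25 | T3 25-26 | T2 26-27 | T3 27-28 | T2 28-29 | T3 29-31 |
Completion: T1=25  T2=29  T3=31  T4=12  T5=10
Turnaround (C−A): T1=19  T2=22  T3=25  T4=8  T5=10
Response(T4) = first start − arrival = 4 − 4 = 0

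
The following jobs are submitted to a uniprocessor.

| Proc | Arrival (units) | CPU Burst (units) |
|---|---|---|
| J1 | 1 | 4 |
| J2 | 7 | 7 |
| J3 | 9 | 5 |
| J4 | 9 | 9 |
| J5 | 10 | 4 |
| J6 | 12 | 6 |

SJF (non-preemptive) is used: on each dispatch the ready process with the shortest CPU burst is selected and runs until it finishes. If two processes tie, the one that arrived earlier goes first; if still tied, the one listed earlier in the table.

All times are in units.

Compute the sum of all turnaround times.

Gantt: | idle 0-1 | J1 1-5 | idle 5-7 | J2 7-14 | J5 14-18 | J3 18-23 | J6 23-29 | J4 29-38 |
Completion: J1=5  J2=14  J3=23  J4=38  J5=18  J6=29
Turnaround (C−A): J1=4  J2=7  J3=14  J4=29  J5=8  J6=17
Turnaround = completion − arrival: J1=4, J2=7, J3=14, J4=29, J5=8, J6=17
Total turnaround = 4 + 7 + 14 + 29 + 8 + 17 = 79

79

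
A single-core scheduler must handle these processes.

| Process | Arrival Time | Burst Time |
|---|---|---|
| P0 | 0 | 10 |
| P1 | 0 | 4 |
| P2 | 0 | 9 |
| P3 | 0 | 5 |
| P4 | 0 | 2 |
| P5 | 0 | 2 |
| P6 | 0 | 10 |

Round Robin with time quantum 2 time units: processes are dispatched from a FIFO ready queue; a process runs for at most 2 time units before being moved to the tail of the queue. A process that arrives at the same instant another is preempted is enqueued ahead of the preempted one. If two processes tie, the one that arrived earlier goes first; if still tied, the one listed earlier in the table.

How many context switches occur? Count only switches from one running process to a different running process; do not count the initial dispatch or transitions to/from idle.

21

Schedule: | P0 0-2 | P1 2-4 | P2 4-6 | P3 6-8 | P4 8-10 | P5 10-12 | P6 12-14 | P0 14-16 | P1 16-18 | P2 18-20 | P3 20-22 | P6 22-24 | P0 24-26 | P2 26-28 | P3 28-29 | P6 29-31 | P0 31-33 | P2 33-35 | P6 35-37 | P0 37-39 | P2 39-40 | P6 40-42 |
Completion: P0=39  P1=18  P2=40  P3=29  P4=10  P5=12  P6=42
Turnaround (C−A): P0=39  P1=18  P2=40  P3=29  P4=10  P5=12  P6=42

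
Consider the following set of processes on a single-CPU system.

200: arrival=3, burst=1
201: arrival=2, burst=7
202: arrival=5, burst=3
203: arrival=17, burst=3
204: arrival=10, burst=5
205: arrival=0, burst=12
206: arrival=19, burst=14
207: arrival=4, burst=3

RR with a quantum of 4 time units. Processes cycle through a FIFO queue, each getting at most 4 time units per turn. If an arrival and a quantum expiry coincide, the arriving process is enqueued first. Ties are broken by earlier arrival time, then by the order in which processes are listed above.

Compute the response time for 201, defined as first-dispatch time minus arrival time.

Schedule: | 205 0-4 | 201 4-8 | 200 8-9 | 207 9-12 | 205 12-16 | 202 16-19 | 201 19-22 | 204 22-26 | 205 26-30 | 203 30-33 | 206 33-37 | 204 37-38 | 206 38-48 |
Completion: 200=9  201=22  202=19  203=33  204=38  205=30  206=48  207=12
Turnaround (C−A): 200=6  201=20  202=14  203=16  204=28  205=30  206=29  207=8
Response(201) = first start − arrival = 4 − 2 = 2

2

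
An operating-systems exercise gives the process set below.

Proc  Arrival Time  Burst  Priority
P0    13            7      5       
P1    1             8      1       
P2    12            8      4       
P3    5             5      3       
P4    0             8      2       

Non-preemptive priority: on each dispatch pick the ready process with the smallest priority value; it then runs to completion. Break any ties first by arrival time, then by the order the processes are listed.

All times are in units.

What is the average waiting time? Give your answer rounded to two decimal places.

8.60

Timeline: | P4 0-8 | P1 8-16 | P3 16-21 | P2 21-29 | P0 29-36 |
Completion: P0=36  P1=16  P2=29  P3=21  P4=8
Waiting times: P0=16, P1=7, P2=9, P3=11, P4=0
Average waiting = (16+7+9+11+0) / 5 = 43/5 = 8.60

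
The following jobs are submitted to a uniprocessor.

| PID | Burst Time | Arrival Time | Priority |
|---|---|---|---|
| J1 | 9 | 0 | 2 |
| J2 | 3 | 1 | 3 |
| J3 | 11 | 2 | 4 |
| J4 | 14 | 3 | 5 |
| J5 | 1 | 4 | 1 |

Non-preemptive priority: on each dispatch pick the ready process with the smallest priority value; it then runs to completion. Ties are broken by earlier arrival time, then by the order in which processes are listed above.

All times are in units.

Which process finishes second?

Schedule: | J1 0-9 | J5 9-10 | J2 10-13 | J3 13-24 | J4 24-38 |
Completion: J1=9  J2=13  J3=24  J4=38  J5=10
Turnaround (C−A): J1=9  J2=12  J3=22  J4=35  J5=6
Finish order: J1 → J5 → J2 → J3 → J4

J5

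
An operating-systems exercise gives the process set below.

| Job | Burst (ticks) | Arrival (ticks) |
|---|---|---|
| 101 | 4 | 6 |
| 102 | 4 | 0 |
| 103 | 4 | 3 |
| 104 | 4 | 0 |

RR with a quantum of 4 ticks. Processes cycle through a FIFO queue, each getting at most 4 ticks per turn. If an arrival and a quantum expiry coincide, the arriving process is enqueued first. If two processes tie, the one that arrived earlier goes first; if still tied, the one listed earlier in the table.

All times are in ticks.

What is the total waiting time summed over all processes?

15

Gantt: | 102 0-4 | 104 4-8 | 103 8-12 | 101 12-16 |
Completion: 101=16  102=4  103=12  104=8
Waiting = turnaround − burst: 101=6, 102=0, 103=5, 104=4
Total waiting = 6 + 0 + 5 + 4 = 15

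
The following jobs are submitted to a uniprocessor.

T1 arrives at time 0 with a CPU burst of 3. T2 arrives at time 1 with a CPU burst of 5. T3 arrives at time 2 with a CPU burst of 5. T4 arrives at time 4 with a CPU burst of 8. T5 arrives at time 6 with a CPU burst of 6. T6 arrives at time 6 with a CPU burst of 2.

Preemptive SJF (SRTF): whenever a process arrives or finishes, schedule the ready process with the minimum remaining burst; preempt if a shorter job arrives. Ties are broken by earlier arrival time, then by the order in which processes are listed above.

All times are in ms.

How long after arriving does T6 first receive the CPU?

Schedule: | T1 0-3 | T2 3-8 | T6 8-10 | T3 10-15 | T5 15-21 | T4 21-29 |
Completion: T1=3  T2=8  T3=15  T4=29  T5=21  T6=10
Response(T6) = first start − arrival = 8 − 6 = 2

2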